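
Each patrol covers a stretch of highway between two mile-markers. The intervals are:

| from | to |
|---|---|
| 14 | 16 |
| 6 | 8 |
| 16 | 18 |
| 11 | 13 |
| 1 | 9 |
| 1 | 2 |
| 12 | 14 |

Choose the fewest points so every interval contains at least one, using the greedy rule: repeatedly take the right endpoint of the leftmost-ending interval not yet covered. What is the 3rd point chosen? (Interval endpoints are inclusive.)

13

Process intervals by earliest right end; each time one isn't hit yet, stab at its right endpoint.
Sorted: [1,2] [6,8] [1,9] [11,13] [12,14] [14,16] [16,18]
{[1,2]} hit by 2; {[6,8],[1,9]} hit by 8; {[11,13],[12,14]} hit by 13; {[14,16],[16,18]} hit by 16.
Points: 2, 8, 13, 16 (4 total).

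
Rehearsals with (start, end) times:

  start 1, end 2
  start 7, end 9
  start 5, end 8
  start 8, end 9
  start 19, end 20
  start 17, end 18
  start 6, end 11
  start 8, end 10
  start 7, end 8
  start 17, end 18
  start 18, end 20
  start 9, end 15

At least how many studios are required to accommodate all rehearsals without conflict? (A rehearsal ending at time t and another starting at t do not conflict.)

The answer is the maximum number of intervals overlapping at any instant.
starts: [1, 5, 6, 7, 7, 8, 8, 9, 17, 17, 18, 19]
ends:   [2, 8, 8, 9, 9, 10, 11, 15, 18, 18, 20, 20]
s1→1 e2→0 s5→1 s6→2 s7→3 s7→4  — peak 4.

4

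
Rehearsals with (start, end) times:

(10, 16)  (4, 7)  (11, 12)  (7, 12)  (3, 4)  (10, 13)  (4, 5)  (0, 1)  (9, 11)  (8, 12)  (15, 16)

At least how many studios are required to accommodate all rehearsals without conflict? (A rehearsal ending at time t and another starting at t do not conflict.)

The answer is the maximum number of intervals overlapping at any instant.
starts: [0, 3, 4, 4, 7, 8, 9, 10, 10, 11, 15]
ends:   [1, 4, 5, 7, 11, 12, 12, 12, 13, 16, 16]
s0→1 e1→0 s3→1 e4→0 s4→1 s4→2 e5→1 e7→0 s7→1 s8→2 s9→3 s10→4 s10→5  — peak 5.

5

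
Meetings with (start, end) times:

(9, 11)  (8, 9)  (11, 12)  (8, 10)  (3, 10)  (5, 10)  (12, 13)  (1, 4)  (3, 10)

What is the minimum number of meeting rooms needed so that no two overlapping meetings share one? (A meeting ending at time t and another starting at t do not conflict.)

Events (time:±→running): 1:+→1 3:+→2 3:+→3 4:-→2 5:+→3 8:+→4 8:+→5 … peak 5.

5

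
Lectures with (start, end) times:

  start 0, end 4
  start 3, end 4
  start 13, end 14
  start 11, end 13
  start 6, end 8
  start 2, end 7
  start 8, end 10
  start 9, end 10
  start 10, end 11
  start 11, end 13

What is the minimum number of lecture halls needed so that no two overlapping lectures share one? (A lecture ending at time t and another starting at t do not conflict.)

starts: [0, 2, 3, 6, 8, 9, 10, 11, 11, 13]
ends:   [4, 4, 7, 8, 10, 10, 11, 13, 13, 14]
s0→1 s2→2 s3→3  — peak 3.

3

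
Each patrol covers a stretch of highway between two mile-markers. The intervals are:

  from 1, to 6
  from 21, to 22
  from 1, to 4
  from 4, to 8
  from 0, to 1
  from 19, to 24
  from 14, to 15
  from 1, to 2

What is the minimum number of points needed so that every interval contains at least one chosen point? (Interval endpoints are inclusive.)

4

Sort by right endpoint; whenever an interval is uncovered, place a point at its right end.
Sorted: [0,1] [1,2] [1,4] [1,6] [4,8] [14,15] [21,22] [19,24]
{[0,1],[1,2],[1,4],[1,6]} hit by 1; {[4,8]} hit by 8; {[14,15]} hit by 15; {[21,22],[19,24]} hit by 22.
Points: 1, 8, 15, 22 (4 total).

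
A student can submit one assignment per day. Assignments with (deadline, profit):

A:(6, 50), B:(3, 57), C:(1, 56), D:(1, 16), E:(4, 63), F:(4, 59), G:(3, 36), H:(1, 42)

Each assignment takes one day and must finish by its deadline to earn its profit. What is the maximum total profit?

285

Profit order: E=63 F=59 B=57 C=56 A=50 H=42 G=36 D=16
Assign: E→slot 4, F→slot 3, B→slot 2, C→slot 1, A→slot 6, H skipped, G skipped, D skipped.
Slots: [1:C] [2:B] [3:F] [4:E] [6:A]
Profit = 56 + 57 + 59 + 63 + 50 = 285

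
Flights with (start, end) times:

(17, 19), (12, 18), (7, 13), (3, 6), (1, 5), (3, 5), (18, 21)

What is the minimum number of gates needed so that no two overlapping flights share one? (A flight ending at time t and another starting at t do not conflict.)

The answer is the maximum number of intervals overlapping at any instant.
Events (time:±→running): 1:+→1 3:+→2 3:+→3 … peak 3.

3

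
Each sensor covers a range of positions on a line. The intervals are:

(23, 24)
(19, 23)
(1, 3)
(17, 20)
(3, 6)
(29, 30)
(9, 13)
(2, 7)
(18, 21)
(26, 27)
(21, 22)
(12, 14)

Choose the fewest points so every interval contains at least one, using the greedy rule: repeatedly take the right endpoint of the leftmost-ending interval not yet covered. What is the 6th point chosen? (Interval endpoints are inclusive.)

27

Sort by right endpoint; whenever an interval is uncovered, place a point at its right end.
Sorted: [1,3] [3,6] [2,7] [9,13] [12,14] [17,20] [18,21] [21,22] [19,23] [23,24] [26,27] [29,30]
{[1,3],[3,6],[2,7]} hit by 3; {[9,13],[12,14]} hit by 13; {[17,20],[18,21]} hit by 20; {[21,22],[19,23]} hit by 22; {[23,24]} hit by 24; {[26,27]} hit by 27; {[29,30]} hit by 30.
Points: 3, 13, 20, 22, 24, 27, 30 (7 total).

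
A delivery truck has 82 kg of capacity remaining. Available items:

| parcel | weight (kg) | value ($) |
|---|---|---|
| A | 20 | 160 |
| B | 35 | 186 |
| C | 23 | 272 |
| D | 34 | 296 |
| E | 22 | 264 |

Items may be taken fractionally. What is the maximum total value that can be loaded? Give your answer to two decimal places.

856.00

Ratios (sorted): E 12.00, C 11.83, D 8.71, A 8.00, B 5.31
take E (22 @ 264); take C (23 @ 272); take D (34 @ 296); take 3/20 of A → 24.00. Capacity used 82/82.
Total value = 856.00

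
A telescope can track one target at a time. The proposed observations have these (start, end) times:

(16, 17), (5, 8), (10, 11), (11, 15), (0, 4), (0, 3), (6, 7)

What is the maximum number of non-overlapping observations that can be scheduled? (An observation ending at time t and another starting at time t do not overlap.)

5

Sorted by end: (0,3)  (0,4)  (6,7)  (5,8)  (10,11)  (11,15)  (16,17)
take (0,3); take (6,7); take (10,11); take (11,15); take (16,17).
Selected 5 observations.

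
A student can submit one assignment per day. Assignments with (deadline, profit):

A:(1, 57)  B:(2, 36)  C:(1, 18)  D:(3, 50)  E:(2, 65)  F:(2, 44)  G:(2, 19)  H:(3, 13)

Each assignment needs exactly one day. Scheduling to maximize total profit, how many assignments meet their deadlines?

Take jobs in profit order; each goes to the latest open slot no later than its deadline.
Profit order: E=65 A=57 D=50 F=44 B=36 G=19 C=18 H=13
Assign: E→slot 2, A→slot 1, D→slot 3, F skipped, B skipped, G skipped, C skipped, H skipped.
Slots: [1:A] [2:E] [3:D]
3 of 8 scheduled.

3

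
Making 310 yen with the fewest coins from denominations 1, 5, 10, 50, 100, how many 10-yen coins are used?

1

Use the largest denomination that fits, subtract, and repeat.
310 = 3×100 + 1×10
Count of 10: 1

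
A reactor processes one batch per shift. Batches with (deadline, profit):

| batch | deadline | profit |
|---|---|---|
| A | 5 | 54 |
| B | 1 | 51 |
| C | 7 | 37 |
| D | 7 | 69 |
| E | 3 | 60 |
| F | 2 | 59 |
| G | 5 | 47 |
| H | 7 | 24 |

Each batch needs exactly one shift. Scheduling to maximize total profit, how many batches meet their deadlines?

Sort by profit descending; place each in the latest free slot ≤ its deadline.
Profit order: D=69 E=60 F=59 A=54 B=51 G=47 C=37 H=24
Assign: D→slot 7, E→slot 3, F→slot 2, A→slot 5, B→slot 1, G→slot 4, C→slot 6, H skipped.
Slots: [1:B] [2:F] [3:E] [4:G] [5:A] [6:C] [7:D]
7 of 8 scheduled.

7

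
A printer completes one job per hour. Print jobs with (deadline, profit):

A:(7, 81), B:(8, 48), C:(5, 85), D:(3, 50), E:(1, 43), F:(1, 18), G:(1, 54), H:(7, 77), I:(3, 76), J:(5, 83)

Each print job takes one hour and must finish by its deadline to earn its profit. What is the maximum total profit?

554

Sort by profit descending; place each in the latest free slot ≤ its deadline.
By profit: C(d5,85), J(d5,83), A(d7,81), H(d7,77), I(d3,76), G(d1,54), D(d3,50), B(d8,48), E(d1,43), F(d1,18)
C→slot 5; J→slot 4; A→slot 7; H→slot 6; I→slot 3; G→slot 1; D→slot 2; B→slot 8; E skipped; F skipped.
Profit = 54 + 50 + 76 + 83 + 85 + 77 + 81 + 48 = 554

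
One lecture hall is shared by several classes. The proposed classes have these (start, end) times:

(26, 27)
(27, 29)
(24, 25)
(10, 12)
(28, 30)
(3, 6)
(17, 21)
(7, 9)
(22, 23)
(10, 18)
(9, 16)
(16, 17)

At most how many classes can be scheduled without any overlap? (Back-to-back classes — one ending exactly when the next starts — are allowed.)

Sorted by end: (3,6)  (7,9)  (10,12)  (9,16)  (16,17)  (10,18)  (17,21)  (22,23)  (24,25)  (26,27)  (27,29)  (28,30)
take (3,6); take (7,9); take (10,12); take (16,17); skip (10,18); take (17,21); take (22,23); take (24,25); take (26,27); take (27,29).
Selected 9 classes.

9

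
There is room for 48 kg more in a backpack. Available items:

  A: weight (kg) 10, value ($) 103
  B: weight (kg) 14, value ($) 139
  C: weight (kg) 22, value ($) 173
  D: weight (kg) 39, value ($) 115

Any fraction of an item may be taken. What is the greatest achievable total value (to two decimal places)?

Greedy by value/weight ratio, highest first.
Ratios (sorted): A 10.30, B 9.93, C 7.86, D 2.95
take A (10 @ 103); take B (14 @ 139); take C (22 @ 173); take 2/39 of D → 5.90. Capacity used 48/48.
Total value = 420.90

420.90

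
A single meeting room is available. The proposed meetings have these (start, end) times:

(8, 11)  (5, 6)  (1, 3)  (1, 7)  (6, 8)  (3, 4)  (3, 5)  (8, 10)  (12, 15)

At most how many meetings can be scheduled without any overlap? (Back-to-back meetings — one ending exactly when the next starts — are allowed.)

6

Order by finish time; keep every interval that doesn't clash with the previous kept one.
Sorted by end: (1,3)  (3,4)  (3,5)  (5,6)  (1,7)  (6,8)  (8,10)  (8,11)  (12,15)
take (1,3); take (3,4); skip (3,5); take (5,6); take (6,8); take (8,10); skip (8,11); take (12,15).
Selected 6 meetings.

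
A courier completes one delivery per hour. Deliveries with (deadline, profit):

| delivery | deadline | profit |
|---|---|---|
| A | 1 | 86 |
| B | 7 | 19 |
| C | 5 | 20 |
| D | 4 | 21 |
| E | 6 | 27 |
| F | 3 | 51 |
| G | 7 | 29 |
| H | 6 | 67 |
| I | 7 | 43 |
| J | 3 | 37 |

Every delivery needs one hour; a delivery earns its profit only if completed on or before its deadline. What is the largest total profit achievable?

By profit: A(d1,86), H(d6,67), F(d3,51), I(d7,43), J(d3,37), G(d7,29), E(d6,27), D(d4,21), C(d5,20), B(d7,19)
A→slot 1; H→slot 6; F→slot 3; I→slot 7; J→slot 2; G→slot 5; E→slot 4; D skipped; C skipped; B skipped.
Profit = 86 + 37 + 51 + 27 + 29 + 67 + 43 = 340

340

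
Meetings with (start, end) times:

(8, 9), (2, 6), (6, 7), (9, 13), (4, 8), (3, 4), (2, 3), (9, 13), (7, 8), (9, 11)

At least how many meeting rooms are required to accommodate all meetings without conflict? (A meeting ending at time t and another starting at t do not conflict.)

3

starts: [2, 2, 3, 4, 6, 7, 8, 9, 9, 9]
ends:   [3, 4, 6, 7, 8, 8, 9, 11, 13, 13]
s2→1 s2→2 e3→1 s3→2 e4→1 s4→2 e6→1 s6→2 e7→1 s7→2 e8→1 e8→0 s8→1 e9→0 s9→1 s9→2 s9→3  — peak 3.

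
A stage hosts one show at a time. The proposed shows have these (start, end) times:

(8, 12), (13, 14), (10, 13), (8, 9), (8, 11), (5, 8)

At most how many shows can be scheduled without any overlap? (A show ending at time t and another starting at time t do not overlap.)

4

Order by finish time; keep every interval that doesn't clash with the previous kept one.
By end time: (5,8), (8,9), (8,11), (8,12), (10,13), (13,14).
Pick (5,8); next start ≥ 8 → (8,9); next start ≥ 9 → (10,13); next start ≥ 13 → (13,14).
Selected 4 shows.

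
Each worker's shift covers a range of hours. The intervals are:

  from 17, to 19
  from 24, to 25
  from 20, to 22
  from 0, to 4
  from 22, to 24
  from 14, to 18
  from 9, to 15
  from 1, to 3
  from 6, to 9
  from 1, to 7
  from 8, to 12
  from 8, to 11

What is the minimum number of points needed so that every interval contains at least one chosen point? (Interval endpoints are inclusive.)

5

Process intervals by earliest right end; each time one isn't hit yet, stab at its right endpoint.
By right end: [1,3]  [0,4]  [1,7]  [6,9]  [8,11]  [8,12]  [9,15]  [14,18]  [17,19]  [20,22]  [22,24]  [24,25]
[1,3] uncovered → point at 3; [6,9] uncovered → point at 9; [14,18] uncovered → point at 18; [20,22] uncovered → point at 22; [24,25] uncovered → point at 25.
Points: 3, 9, 18, 22, 25 (5 total).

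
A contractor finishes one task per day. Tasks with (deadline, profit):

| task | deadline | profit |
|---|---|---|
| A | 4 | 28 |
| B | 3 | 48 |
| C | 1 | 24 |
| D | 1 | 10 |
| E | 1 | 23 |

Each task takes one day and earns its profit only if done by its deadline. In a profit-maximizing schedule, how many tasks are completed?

3

Sort by profit descending; place each in the latest free slot ≤ its deadline.
Profit order: B=48 A=28 C=24 E=23 D=10
Assign: B→slot 3, A→slot 4, C→slot 1, E skipped, D skipped.
Slots: [1:C] [3:B] [4:A]
3 of 5 scheduled.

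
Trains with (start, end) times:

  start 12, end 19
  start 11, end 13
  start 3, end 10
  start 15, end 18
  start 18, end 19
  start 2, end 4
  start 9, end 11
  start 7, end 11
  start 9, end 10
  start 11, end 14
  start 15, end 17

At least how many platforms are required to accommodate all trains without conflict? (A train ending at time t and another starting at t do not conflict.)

4

Events (time:±→running): 2:+→1 3:+→2 4:-→1 7:+→2 9:+→3 9:+→4 … peak 4.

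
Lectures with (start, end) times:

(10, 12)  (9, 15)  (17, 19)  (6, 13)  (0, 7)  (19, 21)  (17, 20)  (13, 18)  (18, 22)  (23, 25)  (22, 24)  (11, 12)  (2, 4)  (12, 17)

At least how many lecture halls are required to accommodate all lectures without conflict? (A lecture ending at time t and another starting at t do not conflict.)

Events (time:±→running): 0:+→1 2:+→2 4:-→1 6:+→2 7:-→1 9:+→2 10:+→3 11:+→4 … peak 4.

4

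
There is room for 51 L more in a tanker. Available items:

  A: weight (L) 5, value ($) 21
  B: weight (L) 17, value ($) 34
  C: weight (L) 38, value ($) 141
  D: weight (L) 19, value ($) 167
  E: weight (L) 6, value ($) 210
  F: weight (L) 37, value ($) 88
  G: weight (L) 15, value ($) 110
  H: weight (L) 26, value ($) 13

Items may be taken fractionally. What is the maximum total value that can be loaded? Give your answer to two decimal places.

530.26

Ratios (sorted): E 35.00, D 8.79, G 7.33, A 4.20, C 3.71, F 2.38, B 2.00, H 0.50
take E (6 @ 210); take D (19 @ 167); take G (15 @ 110); take A (5 @ 21); take 6/38 of C → 22.26. Capacity used 51/51.
Total value = 530.26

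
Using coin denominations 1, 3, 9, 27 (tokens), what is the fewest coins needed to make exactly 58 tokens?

4

Greedy: take as many of the largest coin as possible, then repeat with the remainder.
58 − 2×27→4 − 1×3→1 − 1×1→0
Total coins = 2 + 1 + 1 = 4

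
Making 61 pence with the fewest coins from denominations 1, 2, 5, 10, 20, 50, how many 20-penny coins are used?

61 − 1×50→11 − 1×10→1 − 1×1→0
Count of 20: 0

0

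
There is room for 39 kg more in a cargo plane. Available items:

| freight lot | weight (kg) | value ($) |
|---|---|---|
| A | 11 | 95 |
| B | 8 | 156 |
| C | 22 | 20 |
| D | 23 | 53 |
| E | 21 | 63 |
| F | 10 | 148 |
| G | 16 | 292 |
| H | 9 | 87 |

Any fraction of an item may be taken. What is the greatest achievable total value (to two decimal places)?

Sort by value per unit weight and fill in that order.
Order: B (156/8=19.50) > G (292/16=18.25) > F (148/10=14.80) > H (87/9=9.67) > A (95/11=8.64) > E (63/21=3.00) > D (53/23=2.30) > C (20/22=0.91)
Fill: take B (8 @ 156) → take G (16 @ 292) → take F (10 @ 148) → take 5/9 of H → 48.33; 39/39 used.
Total value = 644.33

644.33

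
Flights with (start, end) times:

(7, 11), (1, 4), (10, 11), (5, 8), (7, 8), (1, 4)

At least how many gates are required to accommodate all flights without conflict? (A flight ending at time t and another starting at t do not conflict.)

The answer is the maximum number of intervals overlapping at any instant.
starts: [1, 1, 5, 7, 7, 10]
ends:   [4, 4, 8, 8, 11, 11]
s1→1 s1→2 e4→1 e4→0 s5→1 s7→2 s7→3  — peak 3.

3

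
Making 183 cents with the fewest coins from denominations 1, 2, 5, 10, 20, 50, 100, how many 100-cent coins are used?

1

Greedy: take as many of the largest coin as possible, then repeat with the remainder.
183 − 1×100→83 − 1×50→33 − 1×20→13 − 1×10→3 − 1×2→1 − 1×1→0
Count of 100: 1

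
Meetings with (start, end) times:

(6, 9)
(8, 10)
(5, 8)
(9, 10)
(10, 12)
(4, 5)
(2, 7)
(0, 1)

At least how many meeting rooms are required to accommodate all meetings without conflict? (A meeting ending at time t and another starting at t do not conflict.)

3

Events (time:±→running): 0:+→1 1:-→0 2:+→1 4:+→2 5:-→1 5:+→2 6:+→3 … peak 3.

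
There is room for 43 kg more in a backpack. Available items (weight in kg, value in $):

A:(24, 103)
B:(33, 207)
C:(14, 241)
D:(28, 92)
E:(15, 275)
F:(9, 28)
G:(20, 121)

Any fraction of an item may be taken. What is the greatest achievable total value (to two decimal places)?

Sort by value per unit weight and fill in that order.
Order: E (275/15=18.33) > C (241/14=17.21) > B (207/33=6.27) > G (121/20=6.05) > A (103/24=4.29) > D (92/28=3.29) > F (28/9=3.11)
Fill: take E (15 @ 275) → take C (14 @ 241) → take 14/33 of B → 87.82; 43/43 used.
Total value = 603.82

603.82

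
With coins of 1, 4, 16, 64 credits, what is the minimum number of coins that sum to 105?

105 = 1×64 + 2×16 + 2×4 + 1×1
Total coins = 1 + 2 + 2 + 1 = 6

6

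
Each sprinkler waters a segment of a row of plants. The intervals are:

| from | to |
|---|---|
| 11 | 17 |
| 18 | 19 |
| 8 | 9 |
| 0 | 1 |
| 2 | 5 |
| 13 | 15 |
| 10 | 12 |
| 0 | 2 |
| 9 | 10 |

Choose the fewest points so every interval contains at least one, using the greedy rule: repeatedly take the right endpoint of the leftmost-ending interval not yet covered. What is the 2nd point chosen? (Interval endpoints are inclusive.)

By right end: [0,1]  [0,2]  [2,5]  [8,9]  [9,10]  [10,12]  [13,15]  [11,17]  [18,19]
[0,1] uncovered → point at 1; [2,5] uncovered → point at 5; [8,9] uncovered → point at 9; [10,12] uncovered → point at 12; [13,15] uncovered → point at 15; [18,19] uncovered → point at 19.
Points: 1, 5, 9, 12, 15, 19 (6 total).

5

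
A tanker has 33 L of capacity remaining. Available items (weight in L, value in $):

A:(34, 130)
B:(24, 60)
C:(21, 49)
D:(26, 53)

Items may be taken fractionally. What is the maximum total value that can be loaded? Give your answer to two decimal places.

126.18

Ratios (sorted): A 3.82, B 2.50, C 2.33, D 2.04
take 33/34 of A → 126.18. Capacity used 33/33.
Total value = 126.18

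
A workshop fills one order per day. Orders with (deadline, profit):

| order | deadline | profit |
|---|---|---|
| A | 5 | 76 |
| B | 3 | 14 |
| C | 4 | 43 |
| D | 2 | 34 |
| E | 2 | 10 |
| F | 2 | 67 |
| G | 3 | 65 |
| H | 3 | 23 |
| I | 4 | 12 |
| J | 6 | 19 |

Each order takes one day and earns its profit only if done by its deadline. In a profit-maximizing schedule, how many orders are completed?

Take jobs in profit order; each goes to the latest open slot no later than its deadline.
By profit: A(d5,76), F(d2,67), G(d3,65), C(d4,43), D(d2,34), H(d3,23), J(d6,19), B(d3,14), I(d4,12), E(d2,10)
A→slot 5; F→slot 2; G→slot 3; C→slot 4; D→slot 1; H skipped; J→slot 6; B skipped; I skipped; E skipped.
6 of 10 scheduled.

6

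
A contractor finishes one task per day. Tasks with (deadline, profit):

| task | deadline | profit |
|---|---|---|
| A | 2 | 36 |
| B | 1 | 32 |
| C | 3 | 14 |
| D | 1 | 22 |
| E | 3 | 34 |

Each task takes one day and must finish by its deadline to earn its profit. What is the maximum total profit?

Take jobs in profit order; each goes to the latest open slot no later than its deadline.
By profit: A(d2,36), E(d3,34), B(d1,32), D(d1,22), C(d3,14)
A→slot 2; E→slot 3; B→slot 1; D skipped; C skipped.
Profit = 32 + 36 + 34 = 102

102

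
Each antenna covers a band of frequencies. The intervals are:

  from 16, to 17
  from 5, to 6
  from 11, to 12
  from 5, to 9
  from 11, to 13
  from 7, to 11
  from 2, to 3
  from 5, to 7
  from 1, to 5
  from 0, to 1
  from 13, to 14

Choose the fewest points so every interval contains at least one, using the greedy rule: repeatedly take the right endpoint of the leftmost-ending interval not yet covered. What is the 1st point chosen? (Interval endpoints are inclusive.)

1

Process intervals by earliest right end; each time one isn't hit yet, stab at its right endpoint.
By right end: [0,1]  [2,3]  [1,5]  [5,6]  [5,7]  [5,9]  [7,11]  [11,12]  [11,13]  [13,14]  [16,17]
[0,1] uncovered → point at 1; [2,3] uncovered → point at 3; [5,6] uncovered → point at 6; [7,11] uncovered → point at 11; [13,14] uncovered → point at 14; [16,17] uncovered → point at 17.
Points: 1, 3, 6, 11, 14, 17 (6 total).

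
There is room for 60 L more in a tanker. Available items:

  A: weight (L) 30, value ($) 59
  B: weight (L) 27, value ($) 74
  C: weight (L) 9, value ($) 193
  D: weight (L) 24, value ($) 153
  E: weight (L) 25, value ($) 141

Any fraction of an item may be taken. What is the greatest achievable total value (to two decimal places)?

492.48

Greedy by value/weight ratio, highest first.
Ratios (sorted): C 21.44, D 6.38, E 5.64, B 2.74, A 1.97
take C (9 @ 193); take D (24 @ 153); take E (25 @ 141); take 2/27 of B → 5.48. Capacity used 60/60.
Total value = 492.48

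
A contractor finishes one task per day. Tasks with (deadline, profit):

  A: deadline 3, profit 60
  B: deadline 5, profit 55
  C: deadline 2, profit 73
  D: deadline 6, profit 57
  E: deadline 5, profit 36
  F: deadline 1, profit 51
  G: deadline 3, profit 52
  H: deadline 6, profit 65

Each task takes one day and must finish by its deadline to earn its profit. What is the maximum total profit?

Profit order: C=73 H=65 A=60 D=57 B=55 G=52 F=51 E=36
Assign: C→slot 2, H→slot 6, A→slot 3, D→slot 5, B→slot 4, G→slot 1, F skipped, E skipped.
Slots: [1:G] [2:C] [3:A] [4:B] [5:D] [6:H]
Profit = 52 + 73 + 60 + 55 + 57 + 65 = 362

362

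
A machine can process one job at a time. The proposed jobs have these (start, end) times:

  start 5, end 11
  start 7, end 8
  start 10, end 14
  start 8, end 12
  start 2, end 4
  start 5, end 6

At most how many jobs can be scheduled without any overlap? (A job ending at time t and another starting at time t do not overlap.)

Greedy by earliest finish: after sorting by end time, pick each interval compatible with the last pick.
Sorted by end: (2,4)  (5,6)  (7,8)  (5,11)  (8,12)  (10,14)
take (2,4); take (5,6); take (7,8); take (8,12).
Selected 4 jobs.

4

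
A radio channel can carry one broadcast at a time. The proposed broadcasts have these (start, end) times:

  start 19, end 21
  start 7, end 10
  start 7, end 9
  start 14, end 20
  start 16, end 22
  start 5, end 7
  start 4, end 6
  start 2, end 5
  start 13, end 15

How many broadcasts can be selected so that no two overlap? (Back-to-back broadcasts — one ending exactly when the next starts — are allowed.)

Sort by end time and greedily take each interval whose start is ≥ the last chosen end.
By end time: (2,5), (4,6), (5,7), (7,9), (7,10), (13,15), (14,20), (19,21), (16,22).
Pick (2,5); next start ≥ 5 → (5,7); next start ≥ 7 → (7,9); next start ≥ 9 → (13,15); next start ≥ 15 → (19,21).
Selected 5 broadcasts.

5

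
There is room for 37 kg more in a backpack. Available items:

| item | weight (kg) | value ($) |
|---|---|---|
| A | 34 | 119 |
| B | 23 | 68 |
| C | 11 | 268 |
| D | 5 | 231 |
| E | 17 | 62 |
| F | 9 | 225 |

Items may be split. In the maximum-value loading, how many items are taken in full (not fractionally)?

3

Sort by value per unit weight and fill in that order.
Order: D (231/5=46.20) > F (225/9=25.00) > C (268/11=24.36) > E (62/17=3.65) > A (119/34=3.50) > B (68/23=2.96)
Fill: take D (5 @ 231) → take F (9 @ 225) → take C (11 @ 268) → take 12/17 of E → 43.76; 37/37 used.
3 item(s) taken whole; one partial (take 12/17 of E).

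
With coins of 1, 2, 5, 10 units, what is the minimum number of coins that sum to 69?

9

Greedy: take as many of the largest coin as possible, then repeat with the remainder.
69 = 6×10 + 1×5 + 2×2
Total coins = 6 + 1 + 2 = 9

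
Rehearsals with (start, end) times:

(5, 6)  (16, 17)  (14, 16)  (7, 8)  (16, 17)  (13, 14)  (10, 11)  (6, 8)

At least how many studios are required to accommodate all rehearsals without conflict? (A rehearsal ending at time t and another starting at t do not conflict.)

Count concurrent intervals with a sweep; the peak is the room count.
Events (time:±→running): 5:+→1 6:-→0 6:+→1 7:+→2 … peak 2.

2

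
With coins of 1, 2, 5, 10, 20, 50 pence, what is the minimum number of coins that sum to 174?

174 = 3×50 + 1×20 + 2×2
Total coins = 3 + 1 + 2 = 6

6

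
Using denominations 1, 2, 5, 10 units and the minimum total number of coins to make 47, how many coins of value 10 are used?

Greedy: take as many of the largest coin as possible, then repeat with the remainder.
47 − 4×10→7 − 1×5→2 − 1×2→0
Count of 10: 4

4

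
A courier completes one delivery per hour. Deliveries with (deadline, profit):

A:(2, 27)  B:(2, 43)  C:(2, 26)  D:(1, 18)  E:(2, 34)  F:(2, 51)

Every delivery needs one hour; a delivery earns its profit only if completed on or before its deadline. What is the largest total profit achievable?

Profit order: F=51 B=43 E=34 A=27 C=26 D=18
Assign: F→slot 2, B→slot 1, E skipped, A skipped, C skipped, D skipped.
Slots: [1:B] [2:F]
Profit = 43 + 51 = 94

94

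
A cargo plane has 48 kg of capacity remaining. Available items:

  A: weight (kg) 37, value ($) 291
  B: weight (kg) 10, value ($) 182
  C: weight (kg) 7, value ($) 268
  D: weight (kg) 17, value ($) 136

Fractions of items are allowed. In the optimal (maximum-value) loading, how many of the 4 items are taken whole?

3

Greedy by value/weight ratio, highest first.
Order: C (268/7=38.29) > B (182/10=18.20) > D (136/17=8.00) > A (291/37=7.86)
Fill: take C (7 @ 268) → take B (10 @ 182) → take D (17 @ 136) → take 14/37 of A → 110.11; 48/48 used.
3 item(s) taken whole; one partial (take 14/37 of A).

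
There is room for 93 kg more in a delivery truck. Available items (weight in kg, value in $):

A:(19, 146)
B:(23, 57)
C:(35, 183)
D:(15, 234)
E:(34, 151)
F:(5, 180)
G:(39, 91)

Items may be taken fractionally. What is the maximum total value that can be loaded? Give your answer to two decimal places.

Greedy by value/weight ratio, highest first.
Ratios (sorted): F 36.00, D 15.60, A 7.68, C 5.23, E 4.44, B 2.48, G 2.33
take F (5 @ 180); take D (15 @ 234); take A (19 @ 146); take C (35 @ 183); take 19/34 of E → 84.38. Capacity used 93/93.
Total value = 827.38

827.38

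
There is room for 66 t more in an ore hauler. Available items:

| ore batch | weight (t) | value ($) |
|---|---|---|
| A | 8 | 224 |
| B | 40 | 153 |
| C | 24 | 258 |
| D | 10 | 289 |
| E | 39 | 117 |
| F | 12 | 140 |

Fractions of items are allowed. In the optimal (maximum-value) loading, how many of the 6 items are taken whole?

Order: D (289/10=28.90) > A (224/8=28.00) > F (140/12=11.67) > C (258/24=10.75) > B (153/40=3.83) > E (117/39=3.00)
Fill: take D (10 @ 289) → take A (8 @ 224) → take F (12 @ 140) → take C (24 @ 258) → take 12/40 of B → 45.90; 66/66 used.
4 item(s) taken whole; one partial (take 12/40 of B).

4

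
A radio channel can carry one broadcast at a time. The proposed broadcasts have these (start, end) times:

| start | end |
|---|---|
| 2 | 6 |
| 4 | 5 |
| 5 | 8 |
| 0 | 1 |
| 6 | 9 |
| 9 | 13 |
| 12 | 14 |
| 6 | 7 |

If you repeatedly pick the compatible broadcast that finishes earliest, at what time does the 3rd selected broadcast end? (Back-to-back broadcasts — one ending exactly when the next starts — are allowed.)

7

Sort by end time and greedily take each interval whose start is ≥ the last chosen end.
By end time: (0,1), (4,5), (2,6), (6,7), (5,8), (6,9), (9,13), (12,14).
Pick (0,1); next start ≥ 1 → (4,5); next start ≥ 5 → (6,7); next start ≥ 7 → (9,13).
Selected: (0,1) (4,5) (6,7) (9,13)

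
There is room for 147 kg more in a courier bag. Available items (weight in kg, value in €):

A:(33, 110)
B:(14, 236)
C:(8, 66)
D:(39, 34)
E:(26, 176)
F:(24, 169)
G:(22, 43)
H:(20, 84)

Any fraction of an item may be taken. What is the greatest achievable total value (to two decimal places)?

Ratios (sorted): B 16.86, C 8.25, F 7.04, E 6.77, H 4.20, A 3.33, G 1.95, D 0.87
take B (14 @ 236); take C (8 @ 66); take F (24 @ 169); take E (26 @ 176); take H (20 @ 84); take A (33 @ 110); take G (22 @ 43). Capacity used 147/147.
Total value = 884.00

884.00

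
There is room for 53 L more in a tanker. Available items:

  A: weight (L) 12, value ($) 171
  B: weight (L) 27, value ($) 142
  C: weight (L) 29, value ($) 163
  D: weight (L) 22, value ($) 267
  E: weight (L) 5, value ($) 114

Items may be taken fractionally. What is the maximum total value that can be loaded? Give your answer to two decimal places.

630.69

Ratios (sorted): E 22.80, A 14.25, D 12.14, C 5.62, B 5.26
take E (5 @ 114); take A (12 @ 171); take D (22 @ 267); take 14/29 of C → 78.69. Capacity used 53/53.
Total value = 630.69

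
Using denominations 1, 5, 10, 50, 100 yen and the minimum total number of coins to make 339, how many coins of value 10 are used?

Greedy: take as many of the largest coin as possible, then repeat with the remainder.
339 − 3×100→39 − 3×10→9 − 1×5→4 − 4×1→0
Count of 10: 3

3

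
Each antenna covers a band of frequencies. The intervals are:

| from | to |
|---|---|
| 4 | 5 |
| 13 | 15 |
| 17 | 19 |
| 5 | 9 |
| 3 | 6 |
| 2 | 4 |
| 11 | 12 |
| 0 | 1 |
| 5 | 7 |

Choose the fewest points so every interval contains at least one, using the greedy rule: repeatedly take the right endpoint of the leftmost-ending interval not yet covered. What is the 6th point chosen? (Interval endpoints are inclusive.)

By right end: [0,1]  [2,4]  [4,5]  [3,6]  [5,7]  [5,9]  [11,12]  [13,15]  [17,19]
[0,1] uncovered → point at 1; [2,4] uncovered → point at 4; [5,7] uncovered → point at 7; [11,12] uncovered → point at 12; [13,15] uncovered → point at 15; [17,19] uncovered → point at 19.
Points: 1, 4, 7, 12, 15, 19 (6 total).

19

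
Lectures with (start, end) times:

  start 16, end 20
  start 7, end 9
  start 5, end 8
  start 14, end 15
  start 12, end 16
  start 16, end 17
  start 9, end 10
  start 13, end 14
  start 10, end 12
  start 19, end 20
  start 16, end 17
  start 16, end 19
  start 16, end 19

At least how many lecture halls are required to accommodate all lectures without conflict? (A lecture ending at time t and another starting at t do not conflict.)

The answer is the maximum number of intervals overlapping at any instant.
starts: [5, 7, 9, 10, 12, 13, 14, 16, 16, 16, 16, 16, 19]
ends:   [8, 9, 10, 12, 14, 15, 16, 17, 17, 19, 19, 20, 20]
s5→1 s7→2 e8→1 e9→0 s9→1 e10→0 s10→1 e12→0 s12→1 s13→2 e14→1 s14→2 e15→1 e16→0 s16→1 s16→2 s16→3 s16→4 s16→5  — peak 5.

5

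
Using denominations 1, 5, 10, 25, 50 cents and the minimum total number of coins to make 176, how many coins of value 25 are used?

1

Use the largest denomination that fits, subtract, and repeat.
176 = 3×50 + 1×25 + 1×1
Count of 25: 1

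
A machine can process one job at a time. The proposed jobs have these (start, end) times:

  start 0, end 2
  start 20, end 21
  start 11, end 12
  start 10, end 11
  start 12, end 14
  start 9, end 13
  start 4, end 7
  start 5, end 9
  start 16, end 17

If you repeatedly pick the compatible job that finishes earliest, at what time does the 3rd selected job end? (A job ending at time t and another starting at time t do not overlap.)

Sort by end time and greedily take each interval whose start is ≥ the last chosen end.
By end time: (0,2), (4,7), (5,9), (10,11), (11,12), (9,13), (12,14), (16,17), (20,21).
Pick (0,2); next start ≥ 2 → (4,7); next start ≥ 7 → (10,11); next start ≥ 11 → (11,12); next start ≥ 12 → (12,14); next start ≥ 14 → (16,17); next start ≥ 17 → (20,21).
Selected: (0,2) (4,7) (10,11) (11,12) (12,14) (16,17) (20,21)

11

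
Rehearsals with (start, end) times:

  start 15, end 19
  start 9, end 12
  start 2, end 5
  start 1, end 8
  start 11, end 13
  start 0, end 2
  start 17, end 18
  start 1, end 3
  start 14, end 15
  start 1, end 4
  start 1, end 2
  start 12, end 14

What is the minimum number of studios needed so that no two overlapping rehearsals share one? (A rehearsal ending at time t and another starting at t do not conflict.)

starts: [0, 1, 1, 1, 1, 2, 9, 11, 12, 14, 15, 17]
ends:   [2, 2, 3, 4, 5, 8, 12, 13, 14, 15, 18, 19]
s0→1 s1→2 s1→3 s1→4 s1→5  — peak 5.

5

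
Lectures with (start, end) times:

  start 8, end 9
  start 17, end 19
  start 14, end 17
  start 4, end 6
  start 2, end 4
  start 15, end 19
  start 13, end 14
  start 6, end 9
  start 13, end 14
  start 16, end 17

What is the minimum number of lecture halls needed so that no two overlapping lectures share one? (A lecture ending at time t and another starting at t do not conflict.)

starts: [2, 4, 6, 8, 13, 13, 14, 15, 16, 17]
ends:   [4, 6, 9, 9, 14, 14, 17, 17, 19, 19]
s2→1 e4→0 s4→1 e6→0 s6→1 s8→2 e9→1 e9→0 s13→1 s13→2 e14→1 e14→0 s14→1 s15→2 s16→3  — peak 3.

3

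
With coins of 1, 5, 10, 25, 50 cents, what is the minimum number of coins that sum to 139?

8

Use the largest denomination that fits, subtract, and repeat.
139 − 2×50→39 − 1×25→14 − 1×10→4 − 4×1→0
Total coins = 2 + 1 + 1 + 4 = 8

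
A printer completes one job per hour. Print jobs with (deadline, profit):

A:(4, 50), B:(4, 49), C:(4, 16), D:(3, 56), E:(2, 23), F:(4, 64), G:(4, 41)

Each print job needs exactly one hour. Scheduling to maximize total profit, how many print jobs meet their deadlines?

4

Sort by profit descending; place each in the latest free slot ≤ its deadline.
By profit: F(d4,64), D(d3,56), A(d4,50), B(d4,49), G(d4,41), E(d2,23), C(d4,16)
F→slot 4; D→slot 3; A→slot 2; B→slot 1; G skipped; E skipped; C skipped.
4 of 7 scheduled.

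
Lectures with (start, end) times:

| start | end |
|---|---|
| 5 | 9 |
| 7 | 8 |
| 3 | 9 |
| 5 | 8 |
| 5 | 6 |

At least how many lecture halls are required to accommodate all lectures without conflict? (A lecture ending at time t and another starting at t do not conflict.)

4

Count concurrent intervals with a sweep; the peak is the room count.
starts: [3, 5, 5, 5, 7]
ends:   [6, 8, 8, 9, 9]
s3→1 s5→2 s5→3 s5→4  — peak 4.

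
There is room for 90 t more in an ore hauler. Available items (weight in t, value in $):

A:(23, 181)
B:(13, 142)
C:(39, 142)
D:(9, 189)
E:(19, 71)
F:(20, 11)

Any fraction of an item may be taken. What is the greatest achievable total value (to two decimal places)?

677.67

Ratios (sorted): D 21.00, B 10.92, A 7.87, E 3.74, C 3.64, F 0.55
take D (9 @ 189); take B (13 @ 142); take A (23 @ 181); take E (19 @ 71); take 26/39 of C → 94.67. Capacity used 90/90.
Total value = 677.67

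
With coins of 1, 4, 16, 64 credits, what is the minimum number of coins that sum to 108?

108 = 1×64 + 2×16 + 3×4
Total coins = 1 + 2 + 3 = 6

6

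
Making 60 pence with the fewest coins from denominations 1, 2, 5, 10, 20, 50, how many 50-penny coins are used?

1

Use the largest denomination that fits, subtract, and repeat.
60 = 1×50 + 1×10
Count of 50: 1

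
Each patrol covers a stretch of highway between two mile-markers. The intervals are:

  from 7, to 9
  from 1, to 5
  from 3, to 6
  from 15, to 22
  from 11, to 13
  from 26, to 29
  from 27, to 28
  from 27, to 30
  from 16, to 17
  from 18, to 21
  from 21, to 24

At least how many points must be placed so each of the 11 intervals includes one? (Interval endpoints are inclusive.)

Sort by right endpoint; whenever an interval is uncovered, place a point at its right end.
By right end: [1,5]  [3,6]  [7,9]  [11,13]  [16,17]  [18,21]  [15,22]  [21,24]  [27,28]  [26,29]  [27,30]
[1,5] uncovered → point at 5; [7,9] uncovered → point at 9; [11,13] uncovered → point at 13; [16,17] uncovered → point at 17; [18,21] uncovered → point at 21; [27,28] uncovered → point at 28.
Points: 5, 9, 13, 17, 21, 28 (6 total).

6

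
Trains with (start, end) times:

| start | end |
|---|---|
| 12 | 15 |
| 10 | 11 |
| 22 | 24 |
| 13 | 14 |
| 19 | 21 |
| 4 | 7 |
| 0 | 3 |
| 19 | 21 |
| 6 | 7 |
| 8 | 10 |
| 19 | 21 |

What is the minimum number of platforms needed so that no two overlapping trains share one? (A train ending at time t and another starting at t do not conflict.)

Count concurrent intervals with a sweep; the peak is the room count.
Events (time:±→running): 0:+→1 3:-→0 4:+→1 6:+→2 7:-→1 7:-→0 8:+→1 10:-→0 10:+→1 11:-→0 12:+→1 13:+→2 14:-→1 15:-→0 19:+→1 19:+→2 19:+→3 … peak 3.

3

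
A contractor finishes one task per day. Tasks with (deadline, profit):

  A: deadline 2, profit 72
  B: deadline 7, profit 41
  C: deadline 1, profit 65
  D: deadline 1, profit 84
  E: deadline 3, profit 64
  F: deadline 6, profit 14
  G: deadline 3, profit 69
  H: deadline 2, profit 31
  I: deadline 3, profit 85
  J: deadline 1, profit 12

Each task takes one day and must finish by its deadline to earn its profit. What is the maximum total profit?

296

Profit order: I=85 D=84 A=72 G=69 C=65 E=64 B=41 H=31 F=14 J=12
Assign: I→slot 3, D→slot 1, A→slot 2, G skipped, C skipped, E skipped, B→slot 7, H skipped, F→slot 6, J skipped.
Slots: [1:D] [2:A] [3:I] [6:F] [7:B]
Profit = 84 + 72 + 85 + 14 + 41 = 296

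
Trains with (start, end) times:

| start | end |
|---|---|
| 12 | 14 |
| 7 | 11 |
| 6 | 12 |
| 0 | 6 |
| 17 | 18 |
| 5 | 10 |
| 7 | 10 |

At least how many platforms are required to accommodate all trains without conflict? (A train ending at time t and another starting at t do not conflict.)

4

Events (time:±→running): 0:+→1 5:+→2 6:-→1 6:+→2 7:+→3 7:+→4 … peak 4.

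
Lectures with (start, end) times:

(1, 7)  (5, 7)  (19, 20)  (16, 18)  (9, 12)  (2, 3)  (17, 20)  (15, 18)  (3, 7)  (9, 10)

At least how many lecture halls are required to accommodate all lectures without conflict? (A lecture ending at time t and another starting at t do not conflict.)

3

starts: [1, 2, 3, 5, 9, 9, 15, 16, 17, 19]
ends:   [3, 7, 7, 7, 10, 12, 18, 18, 20, 20]
s1→1 s2→2 e3→1 s3→2 s5→3  — peak 3.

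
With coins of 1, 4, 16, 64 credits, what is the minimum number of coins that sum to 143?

8

Use the largest denomination that fits, subtract, and repeat.
143 − 2×64→15 − 3×4→3 − 3×1→0
Total coins = 2 + 3 + 3 = 8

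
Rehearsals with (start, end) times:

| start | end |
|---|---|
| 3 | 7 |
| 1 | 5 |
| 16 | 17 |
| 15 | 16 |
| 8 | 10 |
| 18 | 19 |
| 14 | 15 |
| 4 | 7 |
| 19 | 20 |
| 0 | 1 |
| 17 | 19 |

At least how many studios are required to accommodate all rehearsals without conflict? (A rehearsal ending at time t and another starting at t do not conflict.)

3

starts: [0, 1, 3, 4, 8, 14, 15, 16, 17, 18, 19]
ends:   [1, 5, 7, 7, 10, 15, 16, 17, 19, 19, 20]
s0→1 e1→0 s1→1 s3→2 s4→3  — peak 3.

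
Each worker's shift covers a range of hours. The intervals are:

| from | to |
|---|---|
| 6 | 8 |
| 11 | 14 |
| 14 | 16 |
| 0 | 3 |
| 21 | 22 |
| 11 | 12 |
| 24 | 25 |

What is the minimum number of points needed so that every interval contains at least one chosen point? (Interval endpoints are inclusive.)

Process intervals by earliest right end; each time one isn't hit yet, stab at its right endpoint.
Sorted: [0,3] [6,8] [11,12] [11,14] [14,16] [21,22] [24,25]
{[0,3]} hit by 3; {[6,8]} hit by 8; {[11,12],[11,14]} hit by 12; {[14,16]} hit by 16; {[21,22]} hit by 22; {[24,25]} hit by 25.
Points: 3, 8, 12, 16, 22, 25 (6 total).

6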